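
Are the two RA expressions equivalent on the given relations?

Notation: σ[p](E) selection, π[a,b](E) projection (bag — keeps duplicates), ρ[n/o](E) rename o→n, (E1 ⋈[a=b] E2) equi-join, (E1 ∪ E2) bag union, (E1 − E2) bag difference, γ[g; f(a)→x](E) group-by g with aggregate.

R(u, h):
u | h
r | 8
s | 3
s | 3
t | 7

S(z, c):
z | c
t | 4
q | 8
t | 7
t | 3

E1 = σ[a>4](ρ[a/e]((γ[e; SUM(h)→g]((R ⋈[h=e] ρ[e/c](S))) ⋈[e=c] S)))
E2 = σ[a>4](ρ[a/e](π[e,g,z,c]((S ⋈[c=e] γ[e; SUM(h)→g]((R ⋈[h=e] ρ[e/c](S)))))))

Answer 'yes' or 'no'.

E1 stepwise |·|:
  R → 4
  S → 4
  ρ[e/c](S) → 4
  (R ⋈[h=e] ρ[e/c](S)) → 4
  γ[e; SUM(h)→g]((R ⋈[h=e] ρ[e/c](S))) → 3
  S → 4
  (γ[e; SUM(h)→g]((R ⋈[h=e] ρ[e/c](S))) ⋈[e=c] S) → 3
  ρ[a/e]((γ[e; SUM(h)→g]((R ⋈[h=e] ρ[e/c](S))) ⋈[e=c] S)) → 3
  σ[a>4](ρ[a/e]((γ[e; SUM(h)→g]((R ⋈[h=e] ρ[e/c](S))) ⋈[e=c] S))) → 2
E2 stepwise |·|:
  S → 4
  R → 4
  S → 4
  ρ[e/c](S) → 4
  (R ⋈[h=e] ρ[e/c](S)) → 4
  γ[e; SUM(h)→g]((R ⋈[h=e] ρ[e/c](S))) → 3
  (S ⋈[c=e] γ[e; SUM(h)→g]((R ⋈[h=e] ρ[e/c](S)))) → 3
  π[e,g,z,c]((S ⋈[c=e] γ[e; SUM(h)→g]((R ⋈[h=e] ρ[e/c](S))))) → 3
  ρ[a/e](π[e,g,z,c]((S ⋈[c=e] γ[e; SUM(h)→g]((R ⋈[h=e] ρ[e/c](S)))))) → 3
  σ[a>4](ρ[a/e](π[e,g,z,c]((S ⋈[c=e] γ[e; SUM(h)→g]((R ⋈[h=e] ρ[e/c](S))))))) → 2

E1 and E2 produce the same multiset:
a | g | z | c
7 | 7 | t | 7
8 | 8 | q | 8

yes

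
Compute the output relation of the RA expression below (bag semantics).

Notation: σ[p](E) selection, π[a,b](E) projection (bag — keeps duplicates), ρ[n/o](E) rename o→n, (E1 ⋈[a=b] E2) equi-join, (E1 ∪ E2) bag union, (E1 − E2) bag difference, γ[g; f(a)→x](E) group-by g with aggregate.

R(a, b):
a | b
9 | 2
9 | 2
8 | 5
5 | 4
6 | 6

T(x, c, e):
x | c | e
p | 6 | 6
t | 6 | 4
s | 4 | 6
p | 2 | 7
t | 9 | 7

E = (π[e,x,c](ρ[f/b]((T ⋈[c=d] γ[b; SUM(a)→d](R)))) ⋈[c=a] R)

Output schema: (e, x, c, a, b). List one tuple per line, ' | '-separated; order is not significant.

Stepwise |·|:
  T → 5
  R → 5
  γ[b; SUM(a)→d](R) → 4
  (T ⋈[c=d] γ[b; SUM(a)→d](R)) → 2
  ρ[f/b]((T ⋈[c=d] γ[b; SUM(a)→d](R))) → 2
  π[e,x,c](ρ[f/b]((T ⋈[c=d] γ[b; SUM(a)→d](R)))) → 2
  R → 5
  (π[e,x,c](ρ[f/b]((T ⋈[c=d] γ[b; SUM(a)→d](R)))) ⋈[c=a] R) → 2

== RESULT ==
e | x | c | a | b
4 | t | 6 | 6 | 6
6 | p | 6 | 6 | 6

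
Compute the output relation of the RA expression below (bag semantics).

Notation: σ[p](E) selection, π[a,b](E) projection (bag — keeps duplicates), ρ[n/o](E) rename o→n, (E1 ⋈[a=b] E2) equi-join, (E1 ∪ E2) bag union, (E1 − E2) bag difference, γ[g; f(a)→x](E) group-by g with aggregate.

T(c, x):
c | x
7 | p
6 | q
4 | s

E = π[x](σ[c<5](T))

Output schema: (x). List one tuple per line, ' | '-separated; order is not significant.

Row counts bottom-up:
  T → 3
  σ[c<5](T) → 1
  π[x](σ[c<5](T)) → 1

== RESULT ==
x
s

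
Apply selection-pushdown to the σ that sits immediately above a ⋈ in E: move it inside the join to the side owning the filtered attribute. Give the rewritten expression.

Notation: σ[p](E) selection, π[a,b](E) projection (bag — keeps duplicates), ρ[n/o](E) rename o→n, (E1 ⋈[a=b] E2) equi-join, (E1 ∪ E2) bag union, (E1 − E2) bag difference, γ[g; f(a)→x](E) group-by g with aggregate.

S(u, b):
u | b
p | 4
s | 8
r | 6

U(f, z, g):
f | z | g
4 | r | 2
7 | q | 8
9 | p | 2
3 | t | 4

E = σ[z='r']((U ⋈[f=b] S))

σ filters on z, owned by the left side.
E' = (σ[z='r'](U) ⋈[f=b] S)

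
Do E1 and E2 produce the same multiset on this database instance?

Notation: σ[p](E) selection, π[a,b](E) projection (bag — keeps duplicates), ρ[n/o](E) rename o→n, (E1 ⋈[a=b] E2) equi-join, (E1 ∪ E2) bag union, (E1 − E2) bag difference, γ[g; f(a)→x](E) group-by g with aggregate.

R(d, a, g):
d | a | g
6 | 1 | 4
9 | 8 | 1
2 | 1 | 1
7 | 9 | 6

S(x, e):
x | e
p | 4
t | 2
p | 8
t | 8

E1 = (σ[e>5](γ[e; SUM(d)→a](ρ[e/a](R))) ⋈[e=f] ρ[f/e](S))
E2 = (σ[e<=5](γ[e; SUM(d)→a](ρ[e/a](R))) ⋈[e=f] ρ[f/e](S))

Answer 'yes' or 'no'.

E1 subexpression sizes:
  R → 4
  ρ[e/a](R) → 4
  γ[e; SUM(d)→a](ρ[e/a](R)) → 3
  σ[e>5](γ[e; SUM(d)→a](ρ[e/a](R))) → 2
  S → 4
  ρ[f/e](S) → 4
  (σ[e>5](γ[e; SUM(d)→a](ρ[e/a](R))) ⋈[e=f] ρ[f/e](S)) → 2
E2 subexpression sizes:
  R → 4
  ρ[e/a](R) → 4
  γ[e; SUM(d)→a](ρ[e/a](R)) → 3
  σ[e<=5](γ[e; SUM(d)→a](ρ[e/a](R))) → 1
  S → 4
  ρ[f/e](S) → 4
  (σ[e<=5](γ[e; SUM(d)→a](ρ[e/a](R))) ⋈[e=f] ρ[f/e](S)) → 0

E1 result:
e | a | x | f
8 | 9 | p | 8
8 | 9 | t | 8
E2 result:
e | a | x | f
(0 rows)
Witness: (8, 9, 'p', 8) appears 1× in E1 but 0× in E2.

no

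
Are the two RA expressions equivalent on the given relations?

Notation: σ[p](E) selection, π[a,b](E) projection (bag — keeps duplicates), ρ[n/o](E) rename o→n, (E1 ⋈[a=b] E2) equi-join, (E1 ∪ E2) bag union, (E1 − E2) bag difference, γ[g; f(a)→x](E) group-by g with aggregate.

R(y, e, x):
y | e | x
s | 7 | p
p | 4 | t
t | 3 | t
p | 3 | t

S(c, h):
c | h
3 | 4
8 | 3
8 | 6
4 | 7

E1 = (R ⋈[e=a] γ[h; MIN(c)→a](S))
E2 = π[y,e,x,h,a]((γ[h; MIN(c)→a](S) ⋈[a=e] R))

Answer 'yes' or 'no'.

E1 subexpression sizes:
  R → 4
  S → 4
  γ[h; MIN(c)→a](S) → 4
  (R ⋈[e=a] γ[h; MIN(c)→a](S)) → 3
E2 subexpression sizes:
  S → 4
  γ[h; MIN(c)→a](S) → 4
  R → 4
  (γ[h; MIN(c)→a](S) ⋈[a=e] R) → 3
  π[y,e,x,h,a]((γ[h; MIN(c)→a](S) ⋈[a=e] R)) → 3

E1 and E2 produce the same multiset:
y | e | x | h | a
p | 3 | t | 4 | 3
p | 4 | t | 7 | 4
t | 3 | t | 4 | 3

yes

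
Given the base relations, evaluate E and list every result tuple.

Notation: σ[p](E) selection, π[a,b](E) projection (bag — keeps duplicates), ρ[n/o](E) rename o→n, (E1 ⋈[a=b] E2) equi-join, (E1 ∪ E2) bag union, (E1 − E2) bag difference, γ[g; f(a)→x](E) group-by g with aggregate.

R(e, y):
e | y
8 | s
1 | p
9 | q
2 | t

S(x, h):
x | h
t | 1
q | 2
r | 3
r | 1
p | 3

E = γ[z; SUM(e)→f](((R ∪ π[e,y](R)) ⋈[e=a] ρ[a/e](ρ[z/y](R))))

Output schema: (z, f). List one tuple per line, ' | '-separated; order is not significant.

Row counts bottom-up:
  R → 4
  R → 4
  π[e,y](R) → 4
  (R ∪ π[e,y](R)) → 8
  R → 4
  ρ[z/y](R) → 4
  ρ[a/e](ρ[z/y](R)) → 4
  ((R ∪ π[e,y](R)) ⋈[e=a] ρ[a/e](ρ[z/y](R))) → 8
  γ[z; SUM(e)→f](((R ∪ π[e,y](R)) ⋈[e=a] ρ[a/e](ρ[z/y](R)))) → 4

== RESULT ==
z | f
p | 2
q | 18
s | 16
t | 4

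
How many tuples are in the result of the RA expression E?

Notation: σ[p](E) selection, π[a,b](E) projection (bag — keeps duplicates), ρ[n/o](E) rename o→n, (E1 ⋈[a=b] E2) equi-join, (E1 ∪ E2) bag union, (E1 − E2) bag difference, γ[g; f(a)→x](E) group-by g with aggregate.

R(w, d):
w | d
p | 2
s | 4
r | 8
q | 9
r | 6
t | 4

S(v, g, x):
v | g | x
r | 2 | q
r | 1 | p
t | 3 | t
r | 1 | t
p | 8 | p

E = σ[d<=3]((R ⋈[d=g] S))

Row counts bottom-up:
  R → 6
  S → 5
  (R ⋈[d=g] S) → 2
  σ[d<=3]((R ⋈[d=g] S)) → 1

|E| = 1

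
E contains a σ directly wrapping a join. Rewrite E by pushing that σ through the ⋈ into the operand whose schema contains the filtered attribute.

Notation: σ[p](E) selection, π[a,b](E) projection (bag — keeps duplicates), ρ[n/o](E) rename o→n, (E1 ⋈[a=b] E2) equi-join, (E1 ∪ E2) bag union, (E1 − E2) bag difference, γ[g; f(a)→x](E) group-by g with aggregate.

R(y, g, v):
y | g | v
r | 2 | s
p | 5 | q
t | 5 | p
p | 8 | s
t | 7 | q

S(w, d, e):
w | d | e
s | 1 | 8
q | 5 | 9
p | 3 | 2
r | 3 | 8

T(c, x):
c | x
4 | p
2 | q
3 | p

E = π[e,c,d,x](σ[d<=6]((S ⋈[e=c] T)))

σ filters on d, owned by the left side.
E' = π[e,c,d,x]((σ[d<=6](S) ⋈[e=c] T))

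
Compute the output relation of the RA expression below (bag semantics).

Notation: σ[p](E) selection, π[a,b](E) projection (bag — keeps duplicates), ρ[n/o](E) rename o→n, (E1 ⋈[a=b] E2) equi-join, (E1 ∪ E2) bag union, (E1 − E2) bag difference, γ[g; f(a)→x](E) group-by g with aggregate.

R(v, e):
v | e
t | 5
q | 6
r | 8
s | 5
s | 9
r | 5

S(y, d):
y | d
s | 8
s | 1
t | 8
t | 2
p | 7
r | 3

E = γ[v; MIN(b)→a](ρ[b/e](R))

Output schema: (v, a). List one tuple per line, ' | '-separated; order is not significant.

Stepwise |·|:
  R → 6
  ρ[b/e](R) → 6
  γ[v; MIN(b)→a](ρ[b/e](R)) → 4

== RESULT ==
v | a
q | 6
r | 5
s | 5
t | 5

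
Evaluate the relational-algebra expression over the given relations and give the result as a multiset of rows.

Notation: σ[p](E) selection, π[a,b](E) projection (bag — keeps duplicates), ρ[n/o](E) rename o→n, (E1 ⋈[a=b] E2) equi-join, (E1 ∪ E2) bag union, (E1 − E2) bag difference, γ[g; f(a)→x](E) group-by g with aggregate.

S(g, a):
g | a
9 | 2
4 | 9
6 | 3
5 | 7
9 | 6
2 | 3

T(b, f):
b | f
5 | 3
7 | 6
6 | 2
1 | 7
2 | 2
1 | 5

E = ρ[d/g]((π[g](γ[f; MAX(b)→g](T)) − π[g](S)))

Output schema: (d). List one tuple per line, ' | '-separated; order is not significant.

Row counts bottom-up:
  T → 6
  γ[f; MAX(b)→g](T) → 5
  π[g](γ[f; MAX(b)→g](T)) → 5
  S → 6
  π[g](S) → 6
  (π[g](γ[f; MAX(b)→g](T)) − π[g](S)) → 3
  ρ[d/g]((π[g](γ[f; MAX(b)→g](T)) − π[g](S))) → 3

== RESULT ==
d
1
1
7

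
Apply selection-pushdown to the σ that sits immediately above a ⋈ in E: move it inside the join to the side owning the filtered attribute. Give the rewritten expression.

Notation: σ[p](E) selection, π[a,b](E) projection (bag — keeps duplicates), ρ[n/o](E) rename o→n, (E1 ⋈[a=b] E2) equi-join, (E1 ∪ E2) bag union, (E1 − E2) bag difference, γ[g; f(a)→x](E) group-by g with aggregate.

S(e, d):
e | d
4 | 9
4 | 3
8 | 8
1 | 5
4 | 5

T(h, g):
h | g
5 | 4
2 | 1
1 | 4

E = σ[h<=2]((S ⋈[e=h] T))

σ filters on h, owned by the right side.
E' = (S ⋈[e=h] σ[h<=2](T))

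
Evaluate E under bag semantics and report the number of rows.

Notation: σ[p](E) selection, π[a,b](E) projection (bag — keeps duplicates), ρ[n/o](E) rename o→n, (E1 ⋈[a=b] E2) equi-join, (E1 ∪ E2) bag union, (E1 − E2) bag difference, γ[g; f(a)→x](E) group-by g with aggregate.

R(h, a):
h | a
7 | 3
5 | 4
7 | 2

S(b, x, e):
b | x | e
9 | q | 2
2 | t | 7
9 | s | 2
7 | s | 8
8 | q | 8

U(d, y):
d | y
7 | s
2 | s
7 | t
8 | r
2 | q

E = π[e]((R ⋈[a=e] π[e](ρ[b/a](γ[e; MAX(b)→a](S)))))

Stepwise |·|:
  R → 3
  S → 5
  γ[e; MAX(b)→a](S) → 3
  ρ[b/a](γ[e; MAX(b)→a](S)) → 3
  π[e](ρ[b/a](γ[e; MAX(b)→a](S))) → 3
  (R ⋈[a=e] π[e](ρ[b/a](γ[e; MAX(b)→a](S)))) → 1
  π[e]((R ⋈[a=e] π[e](ρ[b/a](γ[e; MAX(b)→a](S))))) → 1

|E| = 1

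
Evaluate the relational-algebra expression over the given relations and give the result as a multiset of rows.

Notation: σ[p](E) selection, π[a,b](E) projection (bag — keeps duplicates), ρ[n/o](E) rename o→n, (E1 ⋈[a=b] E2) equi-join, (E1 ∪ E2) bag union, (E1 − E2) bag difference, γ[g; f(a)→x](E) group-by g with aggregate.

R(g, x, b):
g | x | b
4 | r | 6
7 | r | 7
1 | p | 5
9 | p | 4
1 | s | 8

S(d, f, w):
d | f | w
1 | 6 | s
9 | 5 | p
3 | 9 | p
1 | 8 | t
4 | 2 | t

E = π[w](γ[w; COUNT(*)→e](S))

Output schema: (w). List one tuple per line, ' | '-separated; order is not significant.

Stepwise |·|:
  S → 5
  γ[w; COUNT(*)→e](S) → 3
  π[w](γ[w; COUNT(*)→e](S)) → 3

== RESULT ==
w
p
s
t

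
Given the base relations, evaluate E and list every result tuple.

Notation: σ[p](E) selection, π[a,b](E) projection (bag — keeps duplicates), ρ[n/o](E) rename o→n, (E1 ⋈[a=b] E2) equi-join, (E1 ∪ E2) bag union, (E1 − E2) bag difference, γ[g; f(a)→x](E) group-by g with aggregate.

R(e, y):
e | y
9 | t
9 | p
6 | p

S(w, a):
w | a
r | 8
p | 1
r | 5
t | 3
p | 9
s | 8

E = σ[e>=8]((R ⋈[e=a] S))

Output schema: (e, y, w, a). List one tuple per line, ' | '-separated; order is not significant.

Stepwise |·|:
  R → 3
  S → 6
  (R ⋈[e=a] S) → 2
  σ[e>=8]((R ⋈[e=a] S)) → 2

== RESULT ==
e | y | w | a
9 | p | p | 9
9 | t | p | 9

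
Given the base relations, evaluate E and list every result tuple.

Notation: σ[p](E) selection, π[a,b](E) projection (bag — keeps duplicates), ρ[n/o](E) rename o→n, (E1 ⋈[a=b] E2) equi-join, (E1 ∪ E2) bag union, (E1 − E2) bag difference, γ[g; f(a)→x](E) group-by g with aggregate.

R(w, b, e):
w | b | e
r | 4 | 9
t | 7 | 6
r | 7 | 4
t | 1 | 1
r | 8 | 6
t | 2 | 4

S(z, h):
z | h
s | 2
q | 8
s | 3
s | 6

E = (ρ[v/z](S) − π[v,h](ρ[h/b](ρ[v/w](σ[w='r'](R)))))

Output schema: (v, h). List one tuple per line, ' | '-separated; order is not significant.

Per-node cardinality:
  S → 4
  ρ[v/z](S) → 4
  R → 6
  σ[w='r'](R) → 3
  ρ[v/w](σ[w='r'](R)) → 3
  ρ[h/b](ρ[v/w](σ[w='r'](R))) → 3
  π[v,h](ρ[h/b](ρ[v/w](σ[w='r'](R)))) → 3
  (ρ[v/z](S) − π[v,h](ρ[h/b](ρ[v/w](σ[w='r'](R))))) → 4

== RESULT ==
v | h
q | 8
s | 2
s | 3
s | 6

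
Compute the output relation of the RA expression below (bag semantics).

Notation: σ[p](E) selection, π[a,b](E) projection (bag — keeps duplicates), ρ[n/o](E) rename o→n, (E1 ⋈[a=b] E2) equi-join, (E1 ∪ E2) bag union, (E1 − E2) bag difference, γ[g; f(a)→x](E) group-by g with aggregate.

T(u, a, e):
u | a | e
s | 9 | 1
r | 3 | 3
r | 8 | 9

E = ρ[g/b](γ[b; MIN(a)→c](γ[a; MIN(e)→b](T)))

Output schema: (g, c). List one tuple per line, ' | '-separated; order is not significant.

Stepwise |·|:
  T → 3
  γ[a; MIN(e)→b](T) → 3
  γ[b; MIN(a)→c](γ[a; MIN(e)→b](T)) → 3
  ρ[g/b](γ[b; MIN(a)→c](γ[a; MIN(e)→b](T))) → 3

== RESULT ==
g | c
1 | 9
3 | 3
9 | 8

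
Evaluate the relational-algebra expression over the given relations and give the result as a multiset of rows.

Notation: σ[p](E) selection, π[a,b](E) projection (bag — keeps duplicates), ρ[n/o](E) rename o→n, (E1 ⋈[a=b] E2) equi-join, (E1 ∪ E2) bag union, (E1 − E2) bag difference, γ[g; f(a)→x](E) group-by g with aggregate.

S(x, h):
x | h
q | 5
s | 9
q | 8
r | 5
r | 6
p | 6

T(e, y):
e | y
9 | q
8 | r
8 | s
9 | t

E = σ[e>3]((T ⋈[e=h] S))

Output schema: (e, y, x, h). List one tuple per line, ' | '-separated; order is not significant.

Subexpression sizes:
  T → 4
  S → 6
  (T ⋈[e=h] S) → 4
  σ[e>3]((T ⋈[e=h] S)) → 4

== RESULT ==
e | y | x | h
8 | r | q | 8
8 | s | q | 8
9 | q | s | 9
9 | t | s | 9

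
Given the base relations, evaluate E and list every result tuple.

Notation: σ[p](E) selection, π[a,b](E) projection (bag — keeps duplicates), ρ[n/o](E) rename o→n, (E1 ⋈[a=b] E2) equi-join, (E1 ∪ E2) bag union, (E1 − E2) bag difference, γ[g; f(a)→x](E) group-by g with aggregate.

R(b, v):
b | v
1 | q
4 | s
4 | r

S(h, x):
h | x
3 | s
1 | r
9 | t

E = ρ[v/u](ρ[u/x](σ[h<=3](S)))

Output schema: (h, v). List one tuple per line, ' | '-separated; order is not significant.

Row counts bottom-up:
  S → 3
  σ[h<=3](S) → 2
  ρ[u/x](σ[h<=3](S)) → 2
  ρ[v/u](ρ[u/x](σ[h<=3](S))) → 2

== RESULT ==
h | v
1 | r
3 | s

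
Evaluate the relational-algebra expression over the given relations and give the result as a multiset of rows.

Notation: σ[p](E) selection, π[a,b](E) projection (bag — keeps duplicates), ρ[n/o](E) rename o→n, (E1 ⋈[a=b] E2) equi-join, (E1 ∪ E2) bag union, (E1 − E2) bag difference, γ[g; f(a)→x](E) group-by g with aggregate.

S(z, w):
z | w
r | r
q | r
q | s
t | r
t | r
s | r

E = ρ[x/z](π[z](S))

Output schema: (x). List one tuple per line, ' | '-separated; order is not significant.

Subexpression sizes:
  S → 6
  π[z](S) → 6
  ρ[x/z](π[z](S)) → 6

== RESULT ==
x
q
q
r
s
t
t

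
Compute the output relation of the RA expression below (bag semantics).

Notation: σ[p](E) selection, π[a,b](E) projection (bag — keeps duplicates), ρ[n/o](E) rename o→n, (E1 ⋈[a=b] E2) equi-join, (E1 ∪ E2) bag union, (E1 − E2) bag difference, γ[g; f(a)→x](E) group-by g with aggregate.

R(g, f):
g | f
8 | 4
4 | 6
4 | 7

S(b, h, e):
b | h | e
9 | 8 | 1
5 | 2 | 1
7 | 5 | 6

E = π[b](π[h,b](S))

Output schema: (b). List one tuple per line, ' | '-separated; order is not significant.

Per-node cardinality:
  S → 3
  π[h,b](S) → 3
  π[b](π[h,b](S)) → 3

== RESULT ==
b
5
7
9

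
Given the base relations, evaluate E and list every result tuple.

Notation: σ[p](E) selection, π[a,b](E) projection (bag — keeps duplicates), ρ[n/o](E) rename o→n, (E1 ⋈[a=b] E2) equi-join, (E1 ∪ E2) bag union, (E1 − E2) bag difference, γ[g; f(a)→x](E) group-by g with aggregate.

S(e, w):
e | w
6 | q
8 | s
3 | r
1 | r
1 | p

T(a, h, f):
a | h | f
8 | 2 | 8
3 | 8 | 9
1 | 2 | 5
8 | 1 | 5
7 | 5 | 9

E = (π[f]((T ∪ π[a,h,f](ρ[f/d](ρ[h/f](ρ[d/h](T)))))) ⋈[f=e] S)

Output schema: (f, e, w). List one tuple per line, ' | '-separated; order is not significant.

Subexpression sizes:
  T → 5
  T → 5
  ρ[d/h](T) → 5
  ρ[h/f](ρ[d/h](T)) → 5
  ρ[f/d](ρ[h/f](ρ[d/h](T))) → 5
  π[a,h,f](ρ[f/d](ρ[h/f](ρ[d/h](T)))) → 5
  (T ∪ π[a,h,f](ρ[f/d](ρ[h/f](ρ[d/h](T))))) → 10
  π[f]((T ∪ π[a,h,f](ρ[f/d](ρ[h/f](ρ[d/h](T)))))) → 10
  S → 5
  (π[f]((T ∪ π[a,h,f](ρ[f/d](ρ[h/f](ρ[d/h](T)))))) ⋈[f=e] S) → 4

== RESULT ==
f | e | w
1 | 1 | p
1 | 1 | r
8 | 8 | s
8 | 8 | s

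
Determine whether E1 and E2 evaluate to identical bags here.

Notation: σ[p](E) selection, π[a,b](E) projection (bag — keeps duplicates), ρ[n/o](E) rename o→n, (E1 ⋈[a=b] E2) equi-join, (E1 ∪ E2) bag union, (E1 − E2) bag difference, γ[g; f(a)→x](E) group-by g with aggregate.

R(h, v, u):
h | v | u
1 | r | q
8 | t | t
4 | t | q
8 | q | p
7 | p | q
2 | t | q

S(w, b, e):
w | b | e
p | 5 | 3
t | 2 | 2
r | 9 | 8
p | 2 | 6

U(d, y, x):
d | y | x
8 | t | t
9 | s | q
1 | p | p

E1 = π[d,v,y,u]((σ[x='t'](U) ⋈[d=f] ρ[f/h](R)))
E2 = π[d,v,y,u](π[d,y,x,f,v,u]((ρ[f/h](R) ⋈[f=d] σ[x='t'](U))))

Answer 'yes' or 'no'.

E1 stepwise |·|:
  U → 3
  σ[x='t'](U) → 1
  R → 6
  ρ[f/h](R) → 6
  (σ[x='t'](U) ⋈[d=f] ρ[f/h](R)) → 2
  π[d,v,y,u]((σ[x='t'](U) ⋈[d=f] ρ[f/h](R))) → 2
E2 stepwise |·|:
  R → 6
  ρ[f/h](R) → 6
  U → 3
  σ[x='t'](U) → 1
  (ρ[f/h](R) ⋈[f=d] σ[x='t'](U)) → 2
  π[d,y,x,f,v,u]((ρ[f/h](R) ⋈[f=d] σ[x='t'](U))) → 2
  π[d,v,y,u](π[d,y,x,f,v,u]((ρ[f/h](R) ⋈[f=d] σ[x='t'](U)))) → 2

E1 and E2 produce the same multiset:
d | v | y | u
8 | q | t | p
8 | t | t | t

yes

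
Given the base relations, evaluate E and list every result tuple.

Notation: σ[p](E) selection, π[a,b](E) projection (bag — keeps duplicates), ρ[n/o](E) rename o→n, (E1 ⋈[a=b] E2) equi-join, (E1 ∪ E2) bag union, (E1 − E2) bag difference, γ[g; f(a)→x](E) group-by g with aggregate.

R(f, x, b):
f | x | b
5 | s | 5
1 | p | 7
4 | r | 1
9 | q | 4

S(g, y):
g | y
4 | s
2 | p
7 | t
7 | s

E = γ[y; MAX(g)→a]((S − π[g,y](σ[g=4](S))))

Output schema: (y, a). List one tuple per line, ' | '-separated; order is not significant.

Row counts bottom-up:
  S → 4
  S → 4
  σ[g=4](S) → 1
  π[g,y](σ[g=4](S)) → 1
  (S − π[g,y](σ[g=4](S))) → 3
  γ[y; MAX(g)→a]((S − π[g,y](σ[g=4](S)))) → 3

== RESULT ==
y | a
p | 2
s | 7
t | 7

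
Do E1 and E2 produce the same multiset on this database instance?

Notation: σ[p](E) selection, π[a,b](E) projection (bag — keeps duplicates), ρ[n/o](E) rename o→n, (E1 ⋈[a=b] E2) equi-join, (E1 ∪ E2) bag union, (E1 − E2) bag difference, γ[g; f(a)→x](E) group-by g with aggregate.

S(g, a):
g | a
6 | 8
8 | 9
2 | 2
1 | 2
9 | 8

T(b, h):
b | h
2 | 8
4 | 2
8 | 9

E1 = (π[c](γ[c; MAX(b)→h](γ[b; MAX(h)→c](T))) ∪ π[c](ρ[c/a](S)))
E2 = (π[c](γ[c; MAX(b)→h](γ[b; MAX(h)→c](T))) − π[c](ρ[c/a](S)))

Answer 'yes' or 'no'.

E1 per-node cardinality:
  T → 3
  γ[b; MAX(h)→c](T) → 3
  γ[c; MAX(b)→h](γ[b; MAX(h)→c](T)) → 3
  π[c](γ[c; MAX(b)→h](γ[b; MAX(h)→c](T))) → 3
  S → 5
  ρ[c/a](S) → 5
  π[c](ρ[c/a](S)) → 5
  (π[c](γ[c; MAX(b)→h](γ[b; MAX(h)→c](T))) ∪ π[c](ρ[c/a](S))) → 8
E2 per-node cardinality:
  T → 3
  γ[b; MAX(h)→c](T) → 3
  γ[c; MAX(b)→h](γ[b; MAX(h)→c](T)) → 3
  π[c](γ[c; MAX(b)→h](γ[b; MAX(h)→c](T))) → 3
  S → 5
  ρ[c/a](S) → 5
  π[c](ρ[c/a](S)) → 5
  (π[c](γ[c; MAX(b)→h](γ[b; MAX(h)→c](T))) − π[c](ρ[c/a](S))) → 0

E1 result:
c
2
2
2
8
8
8
9
9
E2 result:
c
(0 rows)
Witness: (2,) appears 3× in E1 but 0× in E2.

no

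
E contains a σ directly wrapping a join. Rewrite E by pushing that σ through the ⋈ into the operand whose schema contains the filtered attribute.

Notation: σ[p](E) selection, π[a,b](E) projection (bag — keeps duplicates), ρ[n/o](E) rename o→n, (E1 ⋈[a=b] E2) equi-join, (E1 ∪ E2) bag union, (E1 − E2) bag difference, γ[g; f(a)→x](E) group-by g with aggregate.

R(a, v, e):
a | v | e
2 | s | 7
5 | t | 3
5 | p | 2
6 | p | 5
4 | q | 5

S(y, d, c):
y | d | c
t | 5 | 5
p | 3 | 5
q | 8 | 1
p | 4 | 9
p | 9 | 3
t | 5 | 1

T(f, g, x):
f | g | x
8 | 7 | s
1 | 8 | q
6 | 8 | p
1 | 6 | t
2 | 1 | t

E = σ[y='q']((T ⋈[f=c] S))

σ filters on y, owned by the right side.
E' = (T ⋈[f=c] σ[y='q'](S))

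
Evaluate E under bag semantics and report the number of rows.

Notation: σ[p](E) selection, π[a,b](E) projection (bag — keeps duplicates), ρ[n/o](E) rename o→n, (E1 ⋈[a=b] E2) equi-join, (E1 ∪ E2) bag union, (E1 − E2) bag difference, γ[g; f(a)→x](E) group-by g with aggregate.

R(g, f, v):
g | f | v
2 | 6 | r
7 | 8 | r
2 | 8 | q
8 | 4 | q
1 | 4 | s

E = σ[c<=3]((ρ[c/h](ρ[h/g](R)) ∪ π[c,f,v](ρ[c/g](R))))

Stepwise |·|:
  R → 5
  ρ[h/g](R) → 5
  ρ[c/h](ρ[h/g](R)) → 5
  R → 5
  ρ[c/g](R) → 5
  π[c,f,v](ρ[c/g](R)) → 5
  (ρ[c/h](ρ[h/g](R)) ∪ π[c,f,v](ρ[c/g](R))) → 10
  σ[c<=3]((ρ[c/h](ρ[h/g](R)) ∪ π[c,f,v](ρ[c/g](R)))) → 6

|E| = 6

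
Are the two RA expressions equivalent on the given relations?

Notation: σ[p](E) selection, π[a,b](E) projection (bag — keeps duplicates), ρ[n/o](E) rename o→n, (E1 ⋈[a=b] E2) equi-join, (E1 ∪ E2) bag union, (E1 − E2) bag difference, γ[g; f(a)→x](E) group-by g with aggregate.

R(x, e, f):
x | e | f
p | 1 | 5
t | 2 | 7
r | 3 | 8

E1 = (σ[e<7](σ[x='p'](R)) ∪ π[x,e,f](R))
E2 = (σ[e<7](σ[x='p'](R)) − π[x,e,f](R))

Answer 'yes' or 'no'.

E1 subexpression sizes:
  R → 3
  σ[x='p'](R) → 1
  σ[e<7](σ[x='p'](R)) → 1
  R → 3
  π[x,e,f](R) → 3
  (σ[e<7](σ[x='p'](R)) ∪ π[x,e,f](R)) → 4
E2 subexpression sizes:
  R → 3
  σ[x='p'](R) → 1
  σ[e<7](σ[x='p'](R)) → 1
  R → 3
  π[x,e,f](R) → 3
  (σ[e<7](σ[x='p'](R)) − π[x,e,f](R)) → 0

E1 result:
x | e | f
p | 1 | 5
p | 1 | 5
r | 3 | 8
t | 2 | 7
E2 result:
x | e | f
(0 rows)
Witness: ('r', 3, 8) appears 1× in E1 but 0× in E2.

no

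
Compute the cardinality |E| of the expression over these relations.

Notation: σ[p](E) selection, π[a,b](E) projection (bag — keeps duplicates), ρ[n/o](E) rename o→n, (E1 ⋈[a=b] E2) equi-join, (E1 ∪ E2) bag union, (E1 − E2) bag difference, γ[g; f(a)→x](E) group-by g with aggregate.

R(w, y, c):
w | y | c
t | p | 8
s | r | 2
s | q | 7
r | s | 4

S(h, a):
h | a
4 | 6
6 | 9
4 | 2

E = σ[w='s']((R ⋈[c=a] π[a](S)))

Stepwise |·|:
  R → 4
  S → 3
  π[a](S) → 3
  (R ⋈[c=a] π[a](S)) → 1
  σ[w='s']((R ⋈[c=a] π[a](S))) → 1

|E| = 1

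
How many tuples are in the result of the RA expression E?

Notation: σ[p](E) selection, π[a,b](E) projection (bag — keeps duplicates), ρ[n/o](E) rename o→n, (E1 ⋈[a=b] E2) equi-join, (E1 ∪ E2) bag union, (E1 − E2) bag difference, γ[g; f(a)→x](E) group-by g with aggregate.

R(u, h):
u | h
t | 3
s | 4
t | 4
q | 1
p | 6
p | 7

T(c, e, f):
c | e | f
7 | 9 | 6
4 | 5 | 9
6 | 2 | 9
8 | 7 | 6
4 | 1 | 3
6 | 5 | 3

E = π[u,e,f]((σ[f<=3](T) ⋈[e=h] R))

Subexpression sizes:
  T → 6
  σ[f<=3](T) → 2
  R → 6
  (σ[f<=3](T) ⋈[e=h] R) → 1
  π[u,e,f]((σ[f<=3](T) ⋈[e=h] R)) → 1

|E| = 1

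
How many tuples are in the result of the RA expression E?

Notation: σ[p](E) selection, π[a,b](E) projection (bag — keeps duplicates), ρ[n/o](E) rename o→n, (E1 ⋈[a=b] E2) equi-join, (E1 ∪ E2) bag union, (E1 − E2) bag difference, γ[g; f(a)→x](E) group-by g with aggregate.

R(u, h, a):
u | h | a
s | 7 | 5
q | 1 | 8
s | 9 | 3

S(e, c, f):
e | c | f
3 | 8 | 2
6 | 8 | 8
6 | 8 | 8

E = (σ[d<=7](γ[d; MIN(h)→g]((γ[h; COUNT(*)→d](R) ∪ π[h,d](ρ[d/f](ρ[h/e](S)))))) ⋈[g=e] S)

Subexpression sizes:
  R → 3
  γ[h; COUNT(*)→d](R) → 3
  S → 3
  ρ[h/e](S) → 3
  ρ[d/f](ρ[h/e](S)) → 3
  π[h,d](ρ[d/f](ρ[h/e](S))) → 3
  (γ[h; COUNT(*)→d](R) ∪ π[h,d](ρ[d/f](ρ[h/e](S)))) → 6
  γ[d; MIN(h)→g]((γ[h; COUNT(*)→d](R) ∪ π[h,d](ρ[d/f](ρ[h/e](S))))) → 3
  σ[d<=7](γ[d; MIN(h)→g]((γ[h; COUNT(*)→d](R) ∪ π[h,d](ρ[d/f](ρ[h/e](S)))))) → 2
  S → 3
  (σ[d<=7](γ[d; MIN(h)→g]((γ[h; COUNT(*)→d](R) ∪ π[h,d](ρ[d/f](ρ[h/e](S)))))) ⋈[g=e] S) → 1

|E| = 1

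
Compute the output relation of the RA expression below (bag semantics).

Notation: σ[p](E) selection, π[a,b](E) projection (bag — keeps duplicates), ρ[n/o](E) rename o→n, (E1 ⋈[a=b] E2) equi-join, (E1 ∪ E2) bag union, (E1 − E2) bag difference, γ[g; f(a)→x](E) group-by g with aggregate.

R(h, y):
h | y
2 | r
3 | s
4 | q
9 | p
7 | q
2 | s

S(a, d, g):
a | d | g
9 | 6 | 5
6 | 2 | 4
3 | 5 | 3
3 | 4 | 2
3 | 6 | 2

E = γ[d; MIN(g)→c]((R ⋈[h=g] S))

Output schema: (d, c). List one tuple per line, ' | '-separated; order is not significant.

Stepwise |·|:
  R → 6
  S → 5
  (R ⋈[h=g] S) → 6
  γ[d; MIN(g)→c]((R ⋈[h=g] S)) → 4

== RESULT ==
d | c
2 | 4
4 | 2
5 | 3
6 | 2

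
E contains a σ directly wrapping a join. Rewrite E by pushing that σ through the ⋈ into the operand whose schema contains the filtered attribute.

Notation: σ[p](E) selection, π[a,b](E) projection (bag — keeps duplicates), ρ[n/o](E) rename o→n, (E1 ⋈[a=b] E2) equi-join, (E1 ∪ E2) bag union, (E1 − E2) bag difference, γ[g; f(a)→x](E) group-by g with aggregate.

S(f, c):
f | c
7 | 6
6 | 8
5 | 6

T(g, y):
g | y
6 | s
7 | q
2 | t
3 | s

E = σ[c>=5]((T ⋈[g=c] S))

σ filters on c, owned by the right side.
E' = (T ⋈[g=c] σ[c>=5](S))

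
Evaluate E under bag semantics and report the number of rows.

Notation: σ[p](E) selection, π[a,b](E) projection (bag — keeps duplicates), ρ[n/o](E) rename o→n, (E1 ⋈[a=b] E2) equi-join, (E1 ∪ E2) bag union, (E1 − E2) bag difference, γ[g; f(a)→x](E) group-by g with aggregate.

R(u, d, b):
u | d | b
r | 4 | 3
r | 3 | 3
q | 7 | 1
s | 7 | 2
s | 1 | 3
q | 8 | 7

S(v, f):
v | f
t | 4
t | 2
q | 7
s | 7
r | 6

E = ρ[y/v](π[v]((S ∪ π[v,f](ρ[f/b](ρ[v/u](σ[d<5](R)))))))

Row counts bottom-up:
  S → 5
  R → 6
  σ[d<5](R) → 3
  ρ[v/u](σ[d<5](R)) → 3
  ρ[f/b](ρ[v/u](σ[d<5](R))) → 3
  π[v,f](ρ[f/b](ρ[v/u](σ[d<5](R)))) → 3
  (S ∪ π[v,f](ρ[f/b](ρ[v/u](σ[d<5](R))))) → 8
  π[v]((S ∪ π[v,f](ρ[f/b](ρ[v/u](σ[d<5](R)))))) → 8
  ρ[y/v](π[v]((S ∪ π[v,f](ρ[f/b](ρ[v/u](σ[d<5](R))))))) → 8

|E| = 8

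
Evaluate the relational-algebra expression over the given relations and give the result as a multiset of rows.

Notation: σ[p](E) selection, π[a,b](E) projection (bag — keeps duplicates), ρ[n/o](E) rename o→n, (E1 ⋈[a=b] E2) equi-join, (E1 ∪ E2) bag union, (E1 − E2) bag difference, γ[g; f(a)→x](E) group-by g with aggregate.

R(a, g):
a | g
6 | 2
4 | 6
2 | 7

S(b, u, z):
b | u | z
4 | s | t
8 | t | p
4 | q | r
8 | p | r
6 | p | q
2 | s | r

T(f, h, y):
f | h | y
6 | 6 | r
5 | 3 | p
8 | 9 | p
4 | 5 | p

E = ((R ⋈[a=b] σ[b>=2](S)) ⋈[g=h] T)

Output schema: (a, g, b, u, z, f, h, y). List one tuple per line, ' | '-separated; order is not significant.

Subexpression sizes:
  R → 3
  S → 6
  σ[b>=2](S) → 6
  (R ⋈[a=b] σ[b>=2](S)) → 4
  T → 4
  ((R ⋈[a=b] σ[b>=2](S)) ⋈[g=h] T) → 2

== RESULT ==
a | g | b | u | z | f | h | y
4 | 6 | 4 | q | r | 6 | 6 | r
4 | 6 | 4 | s | t | 6 | 6 | r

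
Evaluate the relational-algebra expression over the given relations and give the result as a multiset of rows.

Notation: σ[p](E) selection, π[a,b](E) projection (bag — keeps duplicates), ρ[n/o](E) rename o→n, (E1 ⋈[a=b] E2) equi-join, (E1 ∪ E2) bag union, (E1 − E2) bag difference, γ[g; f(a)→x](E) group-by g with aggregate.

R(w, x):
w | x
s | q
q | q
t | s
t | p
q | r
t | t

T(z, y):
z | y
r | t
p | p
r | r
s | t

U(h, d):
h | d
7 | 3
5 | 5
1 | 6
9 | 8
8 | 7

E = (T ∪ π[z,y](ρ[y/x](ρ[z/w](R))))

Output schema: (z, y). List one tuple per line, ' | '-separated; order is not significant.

Subexpression sizes:
  T → 4
  R → 6
  ρ[z/w](R) → 6
  ρ[y/x](ρ[z/w](R)) → 6
  π[z,y](ρ[y/x](ρ[z/w](R))) → 6
  (T ∪ π[z,y](ρ[y/x](ρ[z/w](R)))) → 10

== RESULT ==
z | y
p | p
q | q
q | r
r | r
r | t
s | q
s | t
t | p
t | s
t | t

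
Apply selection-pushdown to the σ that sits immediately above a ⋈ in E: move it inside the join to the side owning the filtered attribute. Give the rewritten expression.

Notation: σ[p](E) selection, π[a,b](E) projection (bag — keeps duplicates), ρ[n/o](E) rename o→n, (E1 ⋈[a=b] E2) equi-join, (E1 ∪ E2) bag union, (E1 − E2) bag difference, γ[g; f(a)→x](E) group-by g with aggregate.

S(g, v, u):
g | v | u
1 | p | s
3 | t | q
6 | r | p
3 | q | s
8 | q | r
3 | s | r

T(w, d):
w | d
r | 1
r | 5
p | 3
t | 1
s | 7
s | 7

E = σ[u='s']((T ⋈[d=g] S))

σ filters on u, owned by the right side.
E' = (T ⋈[d=g] σ[u='s'](S))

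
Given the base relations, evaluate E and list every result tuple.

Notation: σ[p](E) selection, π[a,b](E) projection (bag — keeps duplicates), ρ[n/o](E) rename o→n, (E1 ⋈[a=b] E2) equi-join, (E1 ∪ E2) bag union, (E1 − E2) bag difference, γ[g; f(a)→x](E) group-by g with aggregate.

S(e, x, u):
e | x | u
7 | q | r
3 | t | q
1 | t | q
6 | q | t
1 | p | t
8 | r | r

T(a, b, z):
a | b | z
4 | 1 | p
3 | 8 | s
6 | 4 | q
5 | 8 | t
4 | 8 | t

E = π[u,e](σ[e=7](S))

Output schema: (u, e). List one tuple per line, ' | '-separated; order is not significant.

Stepwise |·|:
  S → 6
  σ[e=7](S) → 1
  π[u,e](σ[e=7](S)) → 1

== RESULT ==
u | e
r | 7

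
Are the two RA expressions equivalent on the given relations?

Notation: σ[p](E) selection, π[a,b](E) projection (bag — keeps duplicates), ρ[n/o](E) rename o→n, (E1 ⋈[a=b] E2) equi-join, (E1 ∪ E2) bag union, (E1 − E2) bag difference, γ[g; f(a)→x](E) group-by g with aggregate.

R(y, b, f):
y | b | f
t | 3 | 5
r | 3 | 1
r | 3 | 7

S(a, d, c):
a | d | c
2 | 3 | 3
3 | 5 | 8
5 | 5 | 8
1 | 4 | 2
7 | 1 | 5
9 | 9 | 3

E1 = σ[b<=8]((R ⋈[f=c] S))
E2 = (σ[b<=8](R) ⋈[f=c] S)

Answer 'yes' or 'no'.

E1 stepwise |·|:
  R → 3
  S → 6
  (R ⋈[f=c] S) → 1
  σ[b<=8]((R ⋈[f=c] S)) → 1
E2 stepwise |·|:
  R → 3
  σ[b<=8](R) → 3
  S → 6
  (σ[b<=8](R) ⋈[f=c] S) → 1

E1 and E2 produce the same multiset:
y | b | f | a | d | c
t | 3 | 5 | 7 | 1 | 5

yes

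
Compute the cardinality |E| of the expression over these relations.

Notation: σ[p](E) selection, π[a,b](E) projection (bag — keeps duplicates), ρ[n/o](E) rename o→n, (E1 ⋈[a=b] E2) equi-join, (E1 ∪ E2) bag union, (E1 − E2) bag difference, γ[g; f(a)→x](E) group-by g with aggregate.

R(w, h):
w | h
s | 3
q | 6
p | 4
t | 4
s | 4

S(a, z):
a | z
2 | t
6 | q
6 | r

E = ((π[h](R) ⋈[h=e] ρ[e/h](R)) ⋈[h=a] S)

Per-node cardinality:
  R → 5
  π[h](R) → 5
  R → 5
  ρ[e/h](R) → 5
  (π[h](R) ⋈[h=e] ρ[e/h](R)) → 11
  S → 3
  ((π[h](R) ⋈[h=e] ρ[e/h](R)) ⋈[h=a] S) → 2

|E| = 2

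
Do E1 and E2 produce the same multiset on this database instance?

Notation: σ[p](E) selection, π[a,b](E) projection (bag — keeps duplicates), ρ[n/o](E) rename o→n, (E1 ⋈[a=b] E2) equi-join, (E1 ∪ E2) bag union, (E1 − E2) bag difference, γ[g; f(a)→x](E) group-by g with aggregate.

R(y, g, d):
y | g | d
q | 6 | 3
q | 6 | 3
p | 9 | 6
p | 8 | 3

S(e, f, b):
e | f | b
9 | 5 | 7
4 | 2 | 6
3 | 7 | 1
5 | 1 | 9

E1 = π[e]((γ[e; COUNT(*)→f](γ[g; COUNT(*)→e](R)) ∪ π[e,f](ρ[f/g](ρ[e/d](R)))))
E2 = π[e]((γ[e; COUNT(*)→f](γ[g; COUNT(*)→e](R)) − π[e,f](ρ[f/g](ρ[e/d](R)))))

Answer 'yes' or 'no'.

E1 per-node cardinality:
  R → 4
  γ[g; COUNT(*)→e](R) → 3
  γ[e; COUNT(*)→f](γ[g; COUNT(*)→e](R)) → 2
  R → 4
  ρ[e/d](R) → 4
  ρ[f/g](ρ[e/d](R)) → 4
  π[e,f](ρ[f/g](ρ[e/d](R))) → 4
  (γ[e; COUNT(*)→f](γ[g; COUNT(*)→e](R)) ∪ π[e,f](ρ[f/g](ρ[e/d](R)))) → 6
  π[e]((γ[e; COUNT(*)→f](γ[g; COUNT(*)→e](R)) ∪ π[e,f](ρ[f/g](ρ[e/d](R))))) → 6
E2 per-node cardinality:
  R → 4
  γ[g; COUNT(*)→e](R) → 3
  γ[e; COUNT(*)→f](γ[g; COUNT(*)→e](R)) → 2
  R → 4
  ρ[e/d](R) → 4
  ρ[f/g](ρ[e/d](R)) → 4
  π[e,f](ρ[f/g](ρ[e/d](R))) → 4
  (γ[e; COUNT(*)→f](γ[g; COUNT(*)→e](R)) − π[e,f](ρ[f/g](ρ[e/d](R)))) → 2
  π[e]((γ[e; COUNT(*)→f](γ[g; COUNT(*)→e](R)) − π[e,f](ρ[f/g](ρ[e/d](R))))) → 2

E1 result:
e
1
2
3
3
3
6
E2 result:
e
1
2
Witness: (6,) appears 1× in E1 but 0× in E2.

no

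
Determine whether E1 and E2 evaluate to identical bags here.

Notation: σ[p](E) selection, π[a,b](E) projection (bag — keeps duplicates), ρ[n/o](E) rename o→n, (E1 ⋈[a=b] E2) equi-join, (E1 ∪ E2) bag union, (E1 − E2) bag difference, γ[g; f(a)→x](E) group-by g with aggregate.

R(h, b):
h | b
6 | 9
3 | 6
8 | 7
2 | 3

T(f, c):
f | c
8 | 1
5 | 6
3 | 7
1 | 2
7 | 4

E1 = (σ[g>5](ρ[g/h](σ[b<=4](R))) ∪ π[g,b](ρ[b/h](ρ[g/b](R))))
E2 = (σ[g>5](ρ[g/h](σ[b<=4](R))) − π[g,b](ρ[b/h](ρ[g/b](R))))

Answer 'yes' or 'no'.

E1 row counts bottom-up:
  R → 4
  σ[b<=4](R) → 1
  ρ[g/h](σ[b<=4](R)) → 1
  σ[g>5](ρ[g/h](σ[b<=4](R))) → 0
  R → 4
  ρ[g/b](R) → 4
  ρ[b/h](ρ[g/b](R)) → 4
  π[g,b](ρ[b/h](ρ[g/b](R))) → 4
  (σ[g>5](ρ[g/h](σ[b<=4](R))) ∪ π[g,b](ρ[b/h](ρ[g/b](R)))) → 4
E2 row counts bottom-up:
  R → 4
  σ[b<=4](R) → 1
  ρ[g/h](σ[b<=4](R)) → 1
  σ[g>5](ρ[g/h](σ[b<=4](R))) → 0
  R → 4
  ρ[g/b](R) → 4
  ρ[b/h](ρ[g/b](R)) → 4
  π[g,b](ρ[b/h](ρ[g/b](R))) → 4
  (σ[g>5](ρ[g/h](σ[b<=4](R))) − π[g,b](ρ[b/h](ρ[g/b](R)))) → 0

E1 result:
g | b
3 | 2
6 | 3
7 | 8
9 | 6
E2 result:
g | b
(0 rows)
Witness: (3, 2) appears 1× in E1 but 0× in E2.

no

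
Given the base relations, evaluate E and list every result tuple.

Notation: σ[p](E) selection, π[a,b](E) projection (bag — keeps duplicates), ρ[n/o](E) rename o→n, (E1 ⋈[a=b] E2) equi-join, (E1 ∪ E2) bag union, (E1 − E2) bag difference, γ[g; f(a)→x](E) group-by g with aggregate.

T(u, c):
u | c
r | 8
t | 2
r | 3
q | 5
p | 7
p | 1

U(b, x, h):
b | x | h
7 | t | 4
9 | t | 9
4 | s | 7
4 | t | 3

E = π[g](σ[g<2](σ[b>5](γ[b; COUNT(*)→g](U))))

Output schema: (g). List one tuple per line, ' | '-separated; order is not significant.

Subexpression sizes:
  U → 4
  γ[b; COUNT(*)→g](U) → 3
  σ[b>5](γ[b; COUNT(*)→g](U)) → 2
  σ[g<2](σ[b>5](γ[b; COUNT(*)→g](U))) → 2
  π[g](σ[g<2](σ[b>5](γ[b; COUNT(*)→g](U)))) → 2

== RESULT ==
g
1
1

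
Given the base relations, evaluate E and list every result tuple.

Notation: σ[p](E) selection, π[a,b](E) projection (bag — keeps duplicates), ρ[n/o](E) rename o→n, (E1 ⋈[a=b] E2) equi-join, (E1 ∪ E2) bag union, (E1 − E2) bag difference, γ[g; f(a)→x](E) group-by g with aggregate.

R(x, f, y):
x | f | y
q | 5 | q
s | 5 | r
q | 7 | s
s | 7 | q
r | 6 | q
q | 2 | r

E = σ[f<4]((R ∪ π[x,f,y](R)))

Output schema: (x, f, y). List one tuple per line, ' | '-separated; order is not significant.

Per-node cardinality:
  R → 6
  R → 6
  π[x,f,y](R) → 6
  (R ∪ π[x,f,y](R)) → 12
  σ[f<4]((R ∪ π[x,f,y](R))) → 2

== RESULT ==
x | f | y
q | 2 | r
q | 2 | r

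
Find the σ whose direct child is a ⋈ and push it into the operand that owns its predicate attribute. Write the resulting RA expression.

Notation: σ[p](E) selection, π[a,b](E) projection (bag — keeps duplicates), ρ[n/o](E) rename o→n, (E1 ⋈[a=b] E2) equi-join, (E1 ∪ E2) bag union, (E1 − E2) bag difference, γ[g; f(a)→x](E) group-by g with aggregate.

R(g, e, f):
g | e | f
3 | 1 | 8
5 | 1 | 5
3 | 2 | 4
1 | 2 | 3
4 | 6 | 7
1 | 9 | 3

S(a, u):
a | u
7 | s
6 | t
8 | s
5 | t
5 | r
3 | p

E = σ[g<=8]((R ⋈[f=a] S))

σ filters on g, owned by the left side.
E' = (σ[g<=8](R) ⋈[f=a] S)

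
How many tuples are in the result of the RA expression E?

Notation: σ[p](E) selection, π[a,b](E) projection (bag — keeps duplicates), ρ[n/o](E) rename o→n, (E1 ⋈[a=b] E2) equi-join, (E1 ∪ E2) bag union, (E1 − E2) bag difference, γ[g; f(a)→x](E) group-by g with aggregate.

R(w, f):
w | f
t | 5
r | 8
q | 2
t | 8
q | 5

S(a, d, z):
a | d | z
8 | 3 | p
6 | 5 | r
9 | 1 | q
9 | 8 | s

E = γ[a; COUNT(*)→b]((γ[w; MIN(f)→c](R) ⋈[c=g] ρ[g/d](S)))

Subexpression sizes:
  R → 5
  γ[w; MIN(f)→c](R) → 3
  S → 4
  ρ[g/d](S) → 4
  (γ[w; MIN(f)→c](R) ⋈[c=g] ρ[g/d](S)) → 2
  γ[a; COUNT(*)→b]((γ[w; MIN(f)→c](R) ⋈[c=g] ρ[g/d](S))) → 2

|E| = 2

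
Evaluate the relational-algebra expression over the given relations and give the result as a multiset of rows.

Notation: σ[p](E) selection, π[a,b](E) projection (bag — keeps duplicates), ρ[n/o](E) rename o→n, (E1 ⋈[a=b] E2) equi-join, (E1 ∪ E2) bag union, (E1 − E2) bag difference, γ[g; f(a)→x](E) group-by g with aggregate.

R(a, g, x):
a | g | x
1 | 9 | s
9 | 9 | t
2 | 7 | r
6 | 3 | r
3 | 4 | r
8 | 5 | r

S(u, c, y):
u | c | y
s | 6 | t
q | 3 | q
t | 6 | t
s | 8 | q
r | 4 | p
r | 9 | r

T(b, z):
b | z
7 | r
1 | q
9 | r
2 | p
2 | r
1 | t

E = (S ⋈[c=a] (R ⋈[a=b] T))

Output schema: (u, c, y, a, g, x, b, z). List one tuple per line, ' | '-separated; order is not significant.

Per-node cardinality:
  S → 6
  R → 6
  T → 6
  (R ⋈[a=b] T) → 5
  (S ⋈[c=a] (R ⋈[a=b] T)) → 1

== RESULT ==
u | c | y | a | g | x | b | z
r | 9 | r | 9 | 9 | t | 9 | r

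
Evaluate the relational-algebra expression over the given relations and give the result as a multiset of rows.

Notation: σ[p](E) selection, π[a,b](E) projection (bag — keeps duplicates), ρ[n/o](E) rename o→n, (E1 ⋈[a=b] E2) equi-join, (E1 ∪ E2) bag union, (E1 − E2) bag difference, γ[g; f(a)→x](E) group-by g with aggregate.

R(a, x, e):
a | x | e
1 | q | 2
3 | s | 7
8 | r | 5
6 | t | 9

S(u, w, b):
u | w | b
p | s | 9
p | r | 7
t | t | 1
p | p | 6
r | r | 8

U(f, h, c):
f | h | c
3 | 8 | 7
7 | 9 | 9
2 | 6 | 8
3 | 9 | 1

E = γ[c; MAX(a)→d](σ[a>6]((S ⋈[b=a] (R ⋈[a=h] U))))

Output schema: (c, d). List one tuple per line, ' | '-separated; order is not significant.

Per-node cardinality:
  S → 5
  R → 4
  U → 4
  (R ⋈[a=h] U) → 2
  (S ⋈[b=a] (R ⋈[a=h] U)) → 2
  σ[a>6]((S ⋈[b=a] (R ⋈[a=h] U))) → 1
  γ[c; MAX(a)→d](σ[a>6]((S ⋈[b=a] (R ⋈[a=h] U)))) → 1

== RESULT ==
c | d
7 | 8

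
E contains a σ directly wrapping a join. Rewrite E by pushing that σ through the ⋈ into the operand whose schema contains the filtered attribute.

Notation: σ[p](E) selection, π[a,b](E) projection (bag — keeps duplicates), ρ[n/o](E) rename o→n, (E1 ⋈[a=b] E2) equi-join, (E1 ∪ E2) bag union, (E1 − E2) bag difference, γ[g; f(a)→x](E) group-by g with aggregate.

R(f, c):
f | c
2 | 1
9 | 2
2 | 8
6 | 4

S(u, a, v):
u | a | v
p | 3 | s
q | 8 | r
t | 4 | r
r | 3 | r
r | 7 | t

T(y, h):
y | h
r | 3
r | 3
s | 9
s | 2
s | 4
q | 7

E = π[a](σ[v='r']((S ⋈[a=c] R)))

σ filters on v, owned by the left side.
E' = π[a]((σ[v='r'](S) ⋈[a=c] R))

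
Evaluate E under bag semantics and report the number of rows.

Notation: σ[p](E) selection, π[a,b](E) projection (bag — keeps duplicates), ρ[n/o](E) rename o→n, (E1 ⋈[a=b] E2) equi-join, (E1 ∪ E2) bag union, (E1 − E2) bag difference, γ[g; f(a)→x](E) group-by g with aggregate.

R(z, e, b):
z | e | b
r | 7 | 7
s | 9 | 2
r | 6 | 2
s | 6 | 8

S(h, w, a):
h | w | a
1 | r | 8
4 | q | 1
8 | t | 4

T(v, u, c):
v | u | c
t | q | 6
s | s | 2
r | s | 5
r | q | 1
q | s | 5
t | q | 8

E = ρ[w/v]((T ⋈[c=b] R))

Subexpression sizes:
  T → 6
  R → 4
  (T ⋈[c=b] R) → 3
  ρ[w/v]((T ⋈[c=b] R)) → 3

|E| = 3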